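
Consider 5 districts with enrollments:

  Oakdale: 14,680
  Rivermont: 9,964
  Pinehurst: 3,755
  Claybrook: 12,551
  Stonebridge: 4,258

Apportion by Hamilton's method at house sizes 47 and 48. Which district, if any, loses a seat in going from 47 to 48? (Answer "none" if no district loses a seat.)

Stonebridge

At 47 seats: Oakdale 15, Rivermont 10, Pinehurst 4, Claybrook 13, Stonebridge 5.
At 48 seats: Oakdale 16, Rivermont 11, Pinehurst 4, Claybrook 13, Stonebridge 4.
Stonebridge drops from 5 to 4.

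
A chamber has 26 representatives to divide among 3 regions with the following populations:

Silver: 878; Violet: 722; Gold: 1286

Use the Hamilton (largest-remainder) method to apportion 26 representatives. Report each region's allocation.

Silver: 8; Violet: 6; Gold: 12

Total 2886; standard divisor 2886/26 = 111.
Standard quotas: Silver 7.910, Violet 6.505, Gold 11.586.
Lower quotas: Silver 7, Violet 6, Gold 11 (sum 24, leaving 2 seats).
Remainders in descending order: Silver 0.910, Gold 0.586, Violet 0.505.
Largest remainders: Silver, Gold receive the extra seats.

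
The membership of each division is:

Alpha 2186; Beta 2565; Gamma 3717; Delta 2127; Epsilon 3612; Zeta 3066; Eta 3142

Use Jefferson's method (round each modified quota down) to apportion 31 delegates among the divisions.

Alpha: 3; Beta: 4; Gamma: 6; Delta: 3; Epsilon: 5; Zeta: 5; Eta: 5

Standard divisor 20415/31 ≈ 658.548; standard quotas: Alpha 3.319, Beta 3.895, Gamma 5.644, Delta 3.230, Epsilon 5.485, Zeta 4.656, Eta 4.771.
Rounding down gives 3, 3, 5, 3, 5, 4, 4 = 27 seats, so the divisor must be adjusted.
With modified divisor 610: modified quotas Alpha 3.584, Beta 4.205, Gamma 6.093, Delta 3.487, Epsilon 5.921, Zeta 5.026, Eta 5.151.
Rounding down: Alpha 3, Beta 4, Gamma 6, Delta 3, Epsilon 5, Zeta 5, Eta 5 (total 31).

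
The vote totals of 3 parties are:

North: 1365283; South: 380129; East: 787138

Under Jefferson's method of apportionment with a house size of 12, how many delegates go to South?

Standard divisor 2532550/12 ≈ 211045.833; standard quotas: North 6.469, South 1.801, East 3.730.
Rounding down gives 6, 1, 3 = 10 seats, so the divisor must be adjusted.
With modified divisor 192600: modified quotas North 7.089, South 1.974, East 4.087.
Rounding down: North 7, South 1, East 4 (total 12).
South receives 1.

1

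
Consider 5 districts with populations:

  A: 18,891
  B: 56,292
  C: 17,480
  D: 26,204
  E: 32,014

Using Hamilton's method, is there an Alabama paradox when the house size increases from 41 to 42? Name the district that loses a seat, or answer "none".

At 41 seats: A 5, B 15, C 5, D 7, E 9.
At 42 seats: A 5, B 16, C 5, D 7, E 9.
No district's allocation decreased.

none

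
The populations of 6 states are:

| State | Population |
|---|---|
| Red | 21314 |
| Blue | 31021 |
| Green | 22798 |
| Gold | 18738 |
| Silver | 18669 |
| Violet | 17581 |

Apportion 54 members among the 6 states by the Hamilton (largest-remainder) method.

Red 9, Blue 13, Green 9, Gold 8, Silver 8, Violet 7

Total 130121; standard divisor 130121/54 ≈ 2409.648.
Standard quotas: Red 8.8453, Blue 12.8737, Green 9.4611, Gold 7.7762, Silver 7.7476, Violet 7.2961.
Lower quotas: Red 8, Blue 12, Green 9, Gold 7, Silver 7, Violet 7 (sum 50, leaving 4 seats).
Remainders in descending order: Blue 0.8737, Red 0.8453, Gold 0.7762, Silver 0.7476, Green 0.4611, Violet 0.2961.
The surplus seats go to Blue, Red, Gold, Silver.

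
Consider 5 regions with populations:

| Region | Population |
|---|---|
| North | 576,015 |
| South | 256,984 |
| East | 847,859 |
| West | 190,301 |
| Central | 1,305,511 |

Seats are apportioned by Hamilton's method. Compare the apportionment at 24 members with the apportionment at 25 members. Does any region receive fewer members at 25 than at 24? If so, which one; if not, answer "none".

At 24 seats: North 4, South 2, East 6, West 2, Central 10.
At 25 seats: North 5, South 2, East 7, West 1, Central 10.
West drops from 2 to 1.

West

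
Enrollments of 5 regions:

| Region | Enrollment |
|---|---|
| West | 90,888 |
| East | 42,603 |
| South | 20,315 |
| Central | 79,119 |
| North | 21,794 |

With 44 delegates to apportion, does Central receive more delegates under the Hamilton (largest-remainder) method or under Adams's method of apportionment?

Hamilton

Hamilton: West 16, East 7, South 3, Central 14, North 4.
Adams: West 15, East 8, South 4, Central 13, North 4.
Central gets 14 under Hamilton and 13 under Adams.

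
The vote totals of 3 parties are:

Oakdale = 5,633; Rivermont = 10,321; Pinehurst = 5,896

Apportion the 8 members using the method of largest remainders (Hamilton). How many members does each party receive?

The standard divisor is 21850/8 ≈ 2731.25.
Standard quotas: Oakdale 2.0624, Rivermont 3.7789, Pinehurst 2.1587.
Lower quotas: Oakdale 2, Rivermont 3, Pinehurst 2 (sum 7, leaving 1 seat).
Remainders in descending order: Rivermont 0.7789, Pinehurst 0.1587, Oakdale 0.0624.
The surplus seat goes to Rivermont.

Oakdale=2, Rivermont=4, Pinehurst=2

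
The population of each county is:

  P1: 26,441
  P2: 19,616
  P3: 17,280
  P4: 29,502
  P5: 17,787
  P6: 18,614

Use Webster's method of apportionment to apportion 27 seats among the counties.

Standard divisor 129240/27 ≈ 4786.667; standard quotas: P1 5.524, P2 4.098, P3 3.610, P4 6.163, P5 3.716, P6 3.889.
Rounding to the nearest integer gives 6, 4, 4, 6, 4, 4 = 28 seats, so the divisor must be adjusted.
With modified divisor 4900: modified quotas P1 5.396, P2 4.003, P3 3.527, P4 6.021, P5 3.630, P6 3.799.
Rounding to the nearest integer: P1 5, P2 4, P3 4, P4 6, P5 4, P6 4 (total 27).

P1=5; P2=4; P3=4; P4=6; P5=4; P6=4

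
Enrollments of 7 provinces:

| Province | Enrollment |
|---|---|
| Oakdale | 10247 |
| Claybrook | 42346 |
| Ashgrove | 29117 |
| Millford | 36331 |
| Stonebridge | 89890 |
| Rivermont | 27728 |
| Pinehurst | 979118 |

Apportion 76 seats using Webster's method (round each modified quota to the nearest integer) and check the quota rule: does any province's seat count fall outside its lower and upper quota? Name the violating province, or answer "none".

Pinehurst

Standard quotas: Oakdale 0.641, Claybrook 2.649, Ashgrove 1.822, Millford 2.273, Stonebridge 5.624, Rivermont 1.735, Pinehurst 61.256.
Webster allocation: Oakdale 1, Claybrook 3, Ashgrove 2, Millford 2, Stonebridge 6, Rivermont 2, Pinehurst 60.
Pinehurst has quota 61.256 (lower 61, upper 62) but receives 60 — outside the quota interval.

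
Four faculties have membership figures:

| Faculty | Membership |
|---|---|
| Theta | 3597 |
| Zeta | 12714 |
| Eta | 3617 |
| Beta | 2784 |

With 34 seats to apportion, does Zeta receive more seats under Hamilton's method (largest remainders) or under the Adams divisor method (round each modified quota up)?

Hamilton

Hamilton: Theta 5, Zeta 19, Eta 6, Beta 4.
Adams: Theta 6, Zeta 18, Eta 6, Beta 4.
Zeta gets 19 under Hamilton and 18 under Adams.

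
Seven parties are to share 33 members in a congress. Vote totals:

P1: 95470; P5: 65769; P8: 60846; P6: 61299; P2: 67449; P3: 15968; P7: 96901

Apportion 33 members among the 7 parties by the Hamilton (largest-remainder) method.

P1=7, P5=5, P8=4, P6=4, P2=5, P3=1, P7=7

Standard divisor: 463702 ÷ 33 ≈ 14051.576.
Standard quotas: P1 6.7943, P5 4.6805, P8 4.3302, P6 4.3624, P2 4.8001, P3 1.1364, P7 6.8961.
Lower quotas: P1 6, P5 4, P8 4, P6 4, P2 4, P3 1, P7 6 (sum 29, leaving 4 seats).
Remainders in descending order: P7 0.8961, P2 0.8001, P1 0.7943, P5 0.6805, P6 0.3624, P8 0.3302, P3 0.1364.
Largest remainders: P7, P2, P1, P5 receive the extra seats.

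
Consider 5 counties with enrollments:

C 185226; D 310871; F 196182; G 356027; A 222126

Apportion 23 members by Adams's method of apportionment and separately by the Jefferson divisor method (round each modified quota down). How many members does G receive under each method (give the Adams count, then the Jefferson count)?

Adams: C 3, D 6, F 4, G 6, A 4.
Jefferson: C 3, D 6, F 3, G 7, A 4.
G gets 6 under Adams and 7 under Jefferson.

6 and 7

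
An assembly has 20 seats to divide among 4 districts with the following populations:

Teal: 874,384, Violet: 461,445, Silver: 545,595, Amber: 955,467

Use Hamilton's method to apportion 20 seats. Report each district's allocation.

Teal 6; Violet 3; Silver 4; Amber 7

Total 2836891; standard divisor 2836891/20 ≈ 141844.55.
Standard quotas: Teal 6.1644, Violet 3.2532, Silver 3.8464, Amber 6.7360.
Lower quotas: Teal 6, Violet 3, Silver 3, Amber 6 (sum 18, leaving 2 seats).
Remainders in descending order: Silver 0.8464, Amber 0.7360, Violet 0.2532, Teal 0.1644.
Largest remainders: Silver, Amber receive the extra seats.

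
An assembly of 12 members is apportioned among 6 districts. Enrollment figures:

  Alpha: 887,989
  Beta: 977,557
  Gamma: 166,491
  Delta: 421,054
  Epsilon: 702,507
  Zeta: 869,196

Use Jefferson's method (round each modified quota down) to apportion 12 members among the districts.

Alpha 3; Beta 3; Gamma 0; Delta 1; Epsilon 2; Zeta 3

Standard divisor 4024794/12 ≈ 335399.5; standard quotas: Alpha 2.648, Beta 2.915, Gamma 0.496, Delta 1.255, Epsilon 2.095, Zeta 2.592.
Rounding down gives 2, 2, 0, 1, 2, 2 = 9 seats, so the divisor must be adjusted.
With modified divisor 267100: modified quotas Alpha 3.325, Beta 3.660, Gamma 0.623, Delta 1.576, Epsilon 2.630, Zeta 3.254.
Rounding down: Alpha 3, Beta 3, Gamma 0, Delta 1, Epsilon 2, Zeta 3 (total 12).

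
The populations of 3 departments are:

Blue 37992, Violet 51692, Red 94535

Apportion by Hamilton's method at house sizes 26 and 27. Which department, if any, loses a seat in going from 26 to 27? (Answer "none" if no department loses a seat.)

Blue

At 26 seats: Blue 6, Violet 7, Red 13.
At 27 seats: Blue 5, Violet 8, Red 14.
Blue drops from 6 to 5.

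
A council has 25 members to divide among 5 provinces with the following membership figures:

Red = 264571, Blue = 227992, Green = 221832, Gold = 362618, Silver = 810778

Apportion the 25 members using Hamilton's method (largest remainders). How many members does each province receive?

Total 1887791; standard divisor 1887791/25 ≈ 75511.64.
Standard quotas: Red 3.5037, Blue 3.0193, Green 2.9377, Gold 4.8021, Silver 10.7371.
Lower quotas: Red 3, Blue 3, Green 2, Gold 4, Silver 10 (sum 22, leaving 3 seats).
Remainders in descending order: Green 0.9377, Gold 0.8021, Silver 0.7371, Red 0.5037, Blue 0.0193.
The surplus seats go to Green, Gold, Silver.

Red 3; Blue 3; Green 3; Gold 5; Silver 11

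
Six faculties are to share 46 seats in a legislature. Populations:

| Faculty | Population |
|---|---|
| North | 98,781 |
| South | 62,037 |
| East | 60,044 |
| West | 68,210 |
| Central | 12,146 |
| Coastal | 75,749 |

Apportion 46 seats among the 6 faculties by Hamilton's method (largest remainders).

Standard divisor: 376967 ÷ 46 ≈ 8194.935.
Standard quotas: North 12.0539, South 7.5702, East 7.3270, West 8.3234, Central 1.4821, Coastal 9.2434.
Lower quotas: North 12, South 7, East 7, West 8, Central 1, Coastal 9 (sum 44, leaving 2 seats).
Remainders in descending order: South 0.5702, Central 0.4821, East 0.3270, West 0.3234, Coastal 0.2434, North 0.0539.
The surplus seats go to South, Central.

North: 12, South: 8, East: 7, West: 8, Central: 2, Coastal: 9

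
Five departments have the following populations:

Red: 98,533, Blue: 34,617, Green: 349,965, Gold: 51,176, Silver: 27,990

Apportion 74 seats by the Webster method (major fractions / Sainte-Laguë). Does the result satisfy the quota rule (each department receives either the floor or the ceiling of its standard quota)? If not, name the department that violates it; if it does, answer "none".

Green

Standard quotas: Red 12.968, Blue 4.556, Green 46.058, Gold 6.735, Silver 3.684.
Webster allocation: Red 13, Blue 5, Green 45, Gold 7, Silver 4.
Green has quota 46.058 (lower 46, upper 47) but receives 45 — outside the quota interval.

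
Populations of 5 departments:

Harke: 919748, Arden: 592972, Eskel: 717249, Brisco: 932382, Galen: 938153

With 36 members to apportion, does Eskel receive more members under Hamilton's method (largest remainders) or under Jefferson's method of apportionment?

Hamilton: Harke 8, Arden 5, Eskel 7, Brisco 8, Galen 8.
Jefferson: Harke 8, Arden 5, Eskel 6, Brisco 8, Galen 9.
Eskel gets 7 under Hamilton and 6 under Jefferson.

Hamilton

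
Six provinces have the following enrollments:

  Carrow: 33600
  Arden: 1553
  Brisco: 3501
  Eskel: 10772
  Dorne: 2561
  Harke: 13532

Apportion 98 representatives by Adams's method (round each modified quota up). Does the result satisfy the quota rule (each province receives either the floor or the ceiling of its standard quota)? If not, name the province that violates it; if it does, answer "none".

Carrow

Standard quotas: Carrow 50.257, Arden 2.323, Brisco 5.237, Eskel 16.112, Dorne 3.831, Harke 20.240.
Adams allocation: Carrow 49, Arden 3, Brisco 6, Eskel 16, Dorne 4, Harke 20.
Carrow has quota 50.257 (lower 50, upper 51) but receives 49 — outside the quota interval.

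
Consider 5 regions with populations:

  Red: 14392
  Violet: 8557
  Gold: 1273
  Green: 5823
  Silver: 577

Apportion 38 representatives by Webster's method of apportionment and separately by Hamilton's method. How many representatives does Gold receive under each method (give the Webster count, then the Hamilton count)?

2 and 1

Webster: Red 18, Violet 10, Gold 2, Green 7, Silver 1.
Hamilton: Red 18, Violet 11, Gold 1, Green 7, Silver 1.
Gold gets 2 under Webster and 1 under Hamilton.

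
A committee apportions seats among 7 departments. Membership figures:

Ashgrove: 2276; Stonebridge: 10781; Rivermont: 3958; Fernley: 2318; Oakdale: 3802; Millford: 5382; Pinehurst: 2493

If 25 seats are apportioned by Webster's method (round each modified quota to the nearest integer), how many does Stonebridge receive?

9

Standard divisor 31010/25 ≈ 1240.4; standard quotas: Ashgrove 1.835, Stonebridge 8.692, Rivermont 3.191, Fernley 1.869, Oakdale 3.065, Millford 4.339, Pinehurst 2.010.
Rounding to the nearest integer gives Ashgrove 2, Stonebridge 9, Rivermont 3, Fernley 2, Oakdale 3, Millford 4, Pinehurst 2 — total 25, matching the house size, so no adjustment is needed.
Stonebridge receives 9.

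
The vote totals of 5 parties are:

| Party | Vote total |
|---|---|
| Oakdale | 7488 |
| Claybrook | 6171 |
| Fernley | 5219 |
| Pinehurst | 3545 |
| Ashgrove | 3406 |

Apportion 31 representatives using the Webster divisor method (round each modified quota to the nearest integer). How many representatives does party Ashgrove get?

Standard divisor 25829/31 ≈ 833.194; standard quotas: Oakdale 8.987, Claybrook 7.406, Fernley 6.264, Pinehurst 4.255, Ashgrove 4.088.
Rounding to the nearest integer gives 9, 7, 6, 4, 4 = 30 seats, so the divisor must be adjusted.
With modified divisor 810: modified quotas Oakdale 9.244, Claybrook 7.619, Fernley 6.443, Pinehurst 4.377, Ashgrove 4.205.
Rounding to the nearest integer: Oakdale 9, Claybrook 8, Fernley 6, Pinehurst 4, Ashgrove 4 (total 31).
Ashgrove receives 4.

4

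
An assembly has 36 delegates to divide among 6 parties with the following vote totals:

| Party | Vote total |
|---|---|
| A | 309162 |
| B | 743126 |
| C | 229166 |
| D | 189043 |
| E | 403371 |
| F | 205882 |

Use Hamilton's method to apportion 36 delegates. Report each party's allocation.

A=5, B=13, C=4, D=3, E=7, F=4

The standard divisor is 2079750/36 ≈ 57770.833.
Standard quotas: A 5.3515, B 12.8633, C 3.9668, D 3.2723, E 6.9823, F 3.5638.
Lower quotas: A 5, B 12, C 3, D 3, E 6, F 3 (sum 32, leaving 4 seats).
Remainders in descending order: E 0.9823, C 0.9668, B 0.8633, F 0.5638, A 0.3515, D 0.2723.
Largest remainders: E, C, B, F receive the extra seats.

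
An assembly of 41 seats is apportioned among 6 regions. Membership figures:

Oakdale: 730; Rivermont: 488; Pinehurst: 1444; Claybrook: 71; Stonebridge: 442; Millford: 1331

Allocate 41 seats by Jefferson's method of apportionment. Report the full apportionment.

Oakdale=7, Rivermont=4, Pinehurst=14, Claybrook=0, Stonebridge=4, Millford=12

Standard divisor 4506/41 ≈ 109.902; standard quotas: Oakdale 6.642, Rivermont 4.440, Pinehurst 13.139, Claybrook 0.646, Stonebridge 4.022, Millford 12.111.
Rounding down gives 6, 4, 13, 0, 4, 12 = 39 seats, so the divisor must be adjusted.
With modified divisor 102.8: modified quotas Oakdale 7.101, Rivermont 4.747, Pinehurst 14.047, Claybrook 0.691, Stonebridge 4.300, Millford 12.947.
Rounding down: Oakdale 7, Rivermont 4, Pinehurst 14, Claybrook 0, Stonebridge 4, Millford 12 (total 41).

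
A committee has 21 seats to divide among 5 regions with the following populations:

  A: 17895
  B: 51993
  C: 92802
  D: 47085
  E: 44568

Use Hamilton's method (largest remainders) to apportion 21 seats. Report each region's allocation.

A 1; B 4; C 8; D 4; E 4

The standard divisor is 254343/21 ≈ 12111.571.
Standard quotas: A 1.4775, B 4.2928, C 7.6623, D 3.8876, E 3.6798.
Lower quotas: A 1, B 4, C 7, D 3, E 3 (sum 18, leaving 3 seats).
Remainders in descending order: D 0.8876, E 0.6798, C 0.6623, A 0.4775, B 0.2928.
The surplus seats go to D, E, C.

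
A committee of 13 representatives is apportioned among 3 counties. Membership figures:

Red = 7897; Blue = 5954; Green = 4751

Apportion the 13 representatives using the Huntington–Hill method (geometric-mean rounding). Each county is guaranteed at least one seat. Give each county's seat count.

Red: 6, Blue: 4, Green: 3

With divisor 1407: modified quotas Red 5.613, Blue 4.232, Green 3.377.
Geometric-mean thresholds: Red √(5·6)=5.477, Blue √(4·5)=4.472, Green √(3·4)=3.464.
Each quota rounded against its threshold gives Red 6, Blue 4, Green 3 (total 13).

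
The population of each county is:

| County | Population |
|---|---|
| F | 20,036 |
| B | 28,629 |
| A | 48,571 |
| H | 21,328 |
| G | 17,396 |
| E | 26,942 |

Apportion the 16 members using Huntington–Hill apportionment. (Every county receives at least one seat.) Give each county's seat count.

With divisor 10930: modified quotas F 1.833, B 2.619, A 4.444, H 1.951, G 1.592, E 2.465.
Geometric-mean thresholds: F √(1·2)=1.414, B √(2·3)=2.449, A √(4·5)=4.472, H √(1·2)=1.414, G √(1·2)=1.414, E √(2·3)=2.449.
Each quota rounded against its threshold gives F 2, B 3, A 4, H 2, G 2, E 3 (total 16).

F: 2, B: 3, A: 4, H: 2, G: 2, E: 3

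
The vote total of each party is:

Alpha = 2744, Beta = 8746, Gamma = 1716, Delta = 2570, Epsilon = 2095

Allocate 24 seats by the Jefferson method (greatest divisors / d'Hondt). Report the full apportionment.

Standard divisor 17871/24 ≈ 744.625; standard quotas: Alpha 3.685, Beta 11.746, Gamma 2.305, Delta 3.451, Epsilon 2.813.
Rounding down gives 3, 11, 2, 3, 2 = 21 seats, so the divisor must be adjusted.
With modified divisor 680: modified quotas Alpha 4.035, Beta 12.862, Gamma 2.524, Delta 3.779, Epsilon 3.081.
Rounding down: Alpha 4, Beta 12, Gamma 2, Delta 3, Epsilon 3 (total 24).

Alpha 4; Beta 12; Gamma 2; Delta 3; Epsilon 3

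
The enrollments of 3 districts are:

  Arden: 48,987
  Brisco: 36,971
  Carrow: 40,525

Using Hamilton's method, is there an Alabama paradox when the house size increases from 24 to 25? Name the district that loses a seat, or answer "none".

none

At 24 seats: Arden 9, Brisco 7, Carrow 8.
At 25 seats: Arden 10, Brisco 7, Carrow 8.
No district's allocation decreased.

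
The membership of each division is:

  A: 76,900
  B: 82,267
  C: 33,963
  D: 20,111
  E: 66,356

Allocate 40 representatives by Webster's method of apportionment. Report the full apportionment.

Standard divisor 279597/40 ≈ 6989.925; standard quotas: A 11.002, B 11.769, C 4.859, D 2.877, E 9.493.
Rounding to the nearest integer gives A 11, B 12, C 5, D 3, E 9 — total 40, matching the house size, so no adjustment is needed.

A 11, B 12, C 5, D 3, E 9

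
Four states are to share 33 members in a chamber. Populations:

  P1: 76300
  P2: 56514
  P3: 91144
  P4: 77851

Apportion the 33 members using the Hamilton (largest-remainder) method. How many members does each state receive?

P1 8, P2 6, P3 10, P4 9

Total 301809; standard divisor 301809/33 ≈ 9145.727.
Standard quotas: P1 8.3427, P2 6.1793, P3 9.9657, P4 8.5123.
Lower quotas: P1 8, P2 6, P3 9, P4 8 (sum 31, leaving 2 seats).
Remainders in descending order: P3 0.9657, P4 0.5123, P1 0.3427, P2 0.1793.
Largest remainders: P3, P4 receive the extra seats.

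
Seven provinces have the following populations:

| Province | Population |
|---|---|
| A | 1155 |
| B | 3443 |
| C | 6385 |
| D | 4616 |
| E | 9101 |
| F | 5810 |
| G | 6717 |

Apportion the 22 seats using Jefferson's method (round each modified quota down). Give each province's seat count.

A=0, B=2, C=4, D=3, E=6, F=3, G=4

Standard divisor 37227/22 ≈ 1692.136; standard quotas: A 0.683, B 2.035, C 3.773, D 2.728, E 5.378, F 3.434, G 3.970.
Rounding down gives 0, 2, 3, 2, 5, 3, 3 = 18 seats, so the divisor must be adjusted.
With modified divisor 1500: modified quotas A 0.770, B 2.295, C 4.257, D 3.077, E 6.067, F 3.873, G 4.478.
Rounding down: A 0, B 2, C 4, D 3, E 6, F 3, G 4 (total 22).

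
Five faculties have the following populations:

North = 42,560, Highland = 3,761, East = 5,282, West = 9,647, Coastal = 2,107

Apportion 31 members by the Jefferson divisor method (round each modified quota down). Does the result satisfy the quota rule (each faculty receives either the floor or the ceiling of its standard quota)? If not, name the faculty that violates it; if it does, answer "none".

Standard quotas: North 20.824, Highland 1.840, East 2.584, West 4.720, Coastal 1.031.
Jefferson allocation: North 22, Highland 1, East 2, West 5, Coastal 1.
North has quota 20.824 (lower 20, upper 21) but receives 22 — outside the quota interval.

North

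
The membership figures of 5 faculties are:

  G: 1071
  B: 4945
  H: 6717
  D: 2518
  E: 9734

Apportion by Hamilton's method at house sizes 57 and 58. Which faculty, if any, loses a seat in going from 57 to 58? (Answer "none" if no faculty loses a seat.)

At 57 seats: G 3, B 11, H 15, D 6, E 22.
At 58 seats: G 2, B 11, H 16, D 6, E 23.
G drops from 3 to 2.

G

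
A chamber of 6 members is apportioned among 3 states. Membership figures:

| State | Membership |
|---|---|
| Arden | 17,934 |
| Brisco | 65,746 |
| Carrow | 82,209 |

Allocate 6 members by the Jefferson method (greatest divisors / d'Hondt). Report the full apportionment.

Standard divisor 165889/6 ≈ 27648.167; standard quotas: Arden 0.649, Brisco 2.378, Carrow 2.973.
Rounding down gives 0, 2, 2 = 4 seats, so the divisor must be adjusted.
With modified divisor 21200: modified quotas Arden 0.846, Brisco 3.101, Carrow 3.878.
Rounding down: Arden 0, Brisco 3, Carrow 3 (total 6).

Arden=0, Brisco=3, Carrow=3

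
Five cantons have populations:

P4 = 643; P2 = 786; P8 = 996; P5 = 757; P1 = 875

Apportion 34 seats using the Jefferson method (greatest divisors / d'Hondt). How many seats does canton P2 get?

Standard divisor 4057/34 ≈ 119.324; standard quotas: P4 5.389, P2 6.587, P8 8.347, P5 6.344, P1 7.333.
Rounding down gives 5, 6, 8, 6, 7 = 32 seats, so the divisor must be adjusted.
With modified divisor 110: modified quotas P4 5.845, P2 7.145, P8 9.055, P5 6.882, P1 7.955.
Rounding down: P4 5, P2 7, P8 9, P5 6, P1 7 (total 34).
P2 receives 7.

7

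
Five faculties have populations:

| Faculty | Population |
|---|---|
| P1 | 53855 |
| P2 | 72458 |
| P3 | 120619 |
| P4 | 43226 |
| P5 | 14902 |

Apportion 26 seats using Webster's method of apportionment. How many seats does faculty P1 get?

Standard divisor 305060/26 ≈ 11733.077; standard quotas: P1 4.590, P2 6.176, P3 10.280, P4 3.684, P5 1.270.
Rounding to the nearest integer gives P1 5, P2 6, P3 10, P4 4, P5 1 — total 26, matching the house size, so no adjustment is needed.
P1 receives 5.

5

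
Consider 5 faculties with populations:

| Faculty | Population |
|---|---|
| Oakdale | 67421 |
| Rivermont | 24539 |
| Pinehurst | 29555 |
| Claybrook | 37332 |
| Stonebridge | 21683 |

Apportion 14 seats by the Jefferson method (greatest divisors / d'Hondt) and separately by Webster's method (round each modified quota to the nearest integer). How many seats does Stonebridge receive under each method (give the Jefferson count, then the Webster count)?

Jefferson: Oakdale 6, Rivermont 2, Pinehurst 2, Claybrook 3, Stonebridge 1.
Webster: Oakdale 5, Rivermont 2, Pinehurst 2, Claybrook 3, Stonebridge 2.
Stonebridge gets 1 under Jefferson and 2 under Webster.

1 and 2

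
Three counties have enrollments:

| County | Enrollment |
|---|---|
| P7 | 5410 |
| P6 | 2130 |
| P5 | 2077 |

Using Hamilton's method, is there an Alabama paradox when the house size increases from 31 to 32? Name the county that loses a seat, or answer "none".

At 31 seats: P7 17, P6 7, P5 7.
At 32 seats: P7 18, P6 7, P5 7.
No county's allocation decreased.

none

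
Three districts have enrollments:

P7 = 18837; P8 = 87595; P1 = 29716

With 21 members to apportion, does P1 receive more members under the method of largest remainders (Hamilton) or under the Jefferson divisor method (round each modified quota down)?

Hamilton: P7 3, P8 13, P1 5.
Jefferson: P7 3, P8 14, P1 4.
P1 gets 5 under Hamilton and 4 under Jefferson.

Hamilton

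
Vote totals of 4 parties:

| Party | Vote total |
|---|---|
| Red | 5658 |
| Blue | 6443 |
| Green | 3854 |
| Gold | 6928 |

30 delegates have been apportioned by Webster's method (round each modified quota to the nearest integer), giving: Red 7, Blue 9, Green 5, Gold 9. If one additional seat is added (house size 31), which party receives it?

Red

Priority for the next seat is population ÷ (current seats + 0.5).
Priorities: Red 754.400, Blue 678.211, Green 700.727, Gold 729.263.
Highest priority: Red.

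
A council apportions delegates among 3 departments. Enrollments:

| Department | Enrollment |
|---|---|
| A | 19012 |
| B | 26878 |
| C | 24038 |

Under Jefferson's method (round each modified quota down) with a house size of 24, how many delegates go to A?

Standard divisor 69928/24 ≈ 2913.667; standard quotas: A 6.525, B 9.225, C 8.250.
Rounding down gives 6, 9, 8 = 23 seats, so the divisor must be adjusted.
With modified divisor 2700: modified quotas A 7.041, B 9.955, C 8.903.
Rounding down: A 7, B 9, C 8 (total 24).
A receives 7.

7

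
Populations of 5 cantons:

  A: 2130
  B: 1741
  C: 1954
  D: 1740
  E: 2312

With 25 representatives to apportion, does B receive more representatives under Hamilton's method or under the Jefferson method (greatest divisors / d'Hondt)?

Hamilton

Hamilton: A 5, B 5, C 5, D 4, E 6.
Jefferson: A 6, B 4, C 5, D 4, E 6.
B gets 5 under Hamilton and 4 under Jefferson.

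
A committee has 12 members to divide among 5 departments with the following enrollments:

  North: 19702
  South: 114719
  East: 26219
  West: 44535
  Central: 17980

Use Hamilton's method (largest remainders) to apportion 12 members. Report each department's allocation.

North=1; South=6; East=2; West=2; Central=1

Total 223155; standard divisor 223155/12 ≈ 18596.25.
Standard quotas: North 1.0595, South 6.1689, East 1.4099, West 2.3948, Central 0.9669.
Lower quotas: North 1, South 6, East 1, West 2, Central 0 (sum 10, leaving 2 seats).
Remainders in descending order: Central 0.9669, East 0.4099, West 0.3948, South 0.1689, North 0.0595.
Largest remainders: Central, East receive the extra seats.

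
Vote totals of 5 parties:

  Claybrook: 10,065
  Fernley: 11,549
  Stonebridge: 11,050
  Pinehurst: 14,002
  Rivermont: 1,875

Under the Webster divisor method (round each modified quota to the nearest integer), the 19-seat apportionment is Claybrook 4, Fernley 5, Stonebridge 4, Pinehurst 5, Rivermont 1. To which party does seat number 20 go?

Priority for the next seat is population ÷ (current seats + 0.5).
Priorities: Claybrook 2236.667, Fernley 2099.818, Stonebridge 2455.556, Pinehurst 2545.818, Rivermont 1250.000.
Highest priority: Pinehurst.

Pinehurst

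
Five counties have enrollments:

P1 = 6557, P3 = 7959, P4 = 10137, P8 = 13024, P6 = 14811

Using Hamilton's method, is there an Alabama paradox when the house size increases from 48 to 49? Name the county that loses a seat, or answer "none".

At 48 seats: P1 6, P3 7, P4 9, P8 12, P6 14.
At 49 seats: P1 6, P3 7, P4 10, P8 12, P6 14.
No county's allocation decreased.

none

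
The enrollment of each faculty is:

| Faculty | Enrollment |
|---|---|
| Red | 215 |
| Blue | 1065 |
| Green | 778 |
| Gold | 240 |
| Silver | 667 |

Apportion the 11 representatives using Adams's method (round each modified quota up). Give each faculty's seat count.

Red=1; Blue=4; Green=3; Gold=1; Silver=2

Standard divisor 2965/11 ≈ 269.545; standard quotas: Red 0.798, Blue 3.951, Green 2.886, Gold 0.890, Silver 2.475.
Rounding up gives 1, 4, 3, 1, 3 = 12 seats, so the divisor must be adjusted.
With modified divisor 340: modified quotas Red 0.632, Blue 3.132, Green 2.288, Gold 0.706, Silver 1.962.
Rounding up: Red 1, Blue 4, Green 3, Gold 1, Silver 2 (total 11).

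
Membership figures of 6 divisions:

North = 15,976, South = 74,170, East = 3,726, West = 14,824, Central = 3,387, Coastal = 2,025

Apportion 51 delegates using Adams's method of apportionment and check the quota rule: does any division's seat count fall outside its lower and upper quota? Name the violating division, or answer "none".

Standard quotas: North 7.140, South 33.150, East 1.665, West 6.626, Central 1.514, Coastal 0.905.
Adams allocation: North 7, South 32, East 2, West 7, Central 2, Coastal 1.
South has quota 33.150 (lower 33, upper 34) but receives 32 — outside the quota interval.

South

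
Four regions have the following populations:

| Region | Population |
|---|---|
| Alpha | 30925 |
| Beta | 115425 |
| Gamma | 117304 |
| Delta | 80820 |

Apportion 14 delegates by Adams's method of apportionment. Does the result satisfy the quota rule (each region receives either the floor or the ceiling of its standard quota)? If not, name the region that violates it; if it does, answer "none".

none

Standard quotas: Alpha 1.257, Beta 4.691, Gamma 4.767, Delta 3.285.
Adams allocation: Alpha 2, Beta 4, Gamma 5, Delta 3.
Every allocation lies between the lower and upper quota.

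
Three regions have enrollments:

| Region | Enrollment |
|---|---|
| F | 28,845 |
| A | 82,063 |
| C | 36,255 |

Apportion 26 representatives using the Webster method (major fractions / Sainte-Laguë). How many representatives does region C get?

Standard divisor 147163/26 ≈ 5660.115; standard quotas: F 5.096, A 14.498, C 6.405.
Rounding to the nearest integer gives 5, 14, 6 = 25 seats, so the divisor must be adjusted.
With modified divisor 5600: modified quotas F 5.151, A 14.654, C 6.474.
Rounding to the nearest integer: F 5, A 15, C 6 (total 26).
C receives 6.

6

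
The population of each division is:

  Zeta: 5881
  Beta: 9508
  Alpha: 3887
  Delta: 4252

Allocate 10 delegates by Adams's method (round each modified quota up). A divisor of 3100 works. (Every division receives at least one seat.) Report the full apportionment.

With modified divisor 3100: modified quotas Zeta 1.897, Beta 3.067, Alpha 1.254, Delta 1.372.
Rounding up: Zeta 2, Beta 4, Alpha 2, Delta 2 (total 10).

Zeta 2; Beta 4; Alpha 2; Delta 2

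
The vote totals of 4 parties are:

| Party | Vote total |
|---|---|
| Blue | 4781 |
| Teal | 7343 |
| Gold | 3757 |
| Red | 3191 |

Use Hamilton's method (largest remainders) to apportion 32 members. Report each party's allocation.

Blue 8, Teal 12, Gold 6, Red 6

Total 19072; standard divisor 19072/32 = 596.
Standard quotas: Blue 8.0218, Teal 12.3205, Gold 6.3037, Red 5.3540.
Lower quotas: Blue 8, Teal 12, Gold 6, Red 5 (sum 31, leaving 1 seat).
Remainders in descending order: Red 0.3540, Teal 0.3205, Gold 0.3037, Blue 0.0218.
The surplus seat goes to Red.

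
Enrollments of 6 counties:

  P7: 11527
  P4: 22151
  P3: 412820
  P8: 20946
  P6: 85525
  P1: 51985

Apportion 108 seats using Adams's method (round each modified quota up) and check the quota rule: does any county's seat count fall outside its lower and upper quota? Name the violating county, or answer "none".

P3

Standard quotas: P7 2.058, P4 3.955, P3 73.699, P8 3.739, P6 15.268, P1 9.281.
Adams allocation: P7 3, P4 4, P3 72, P8 4, P6 15, P1 10.
P3 has quota 73.699 (lower 73, upper 74) but receives 72 — outside the quota interval.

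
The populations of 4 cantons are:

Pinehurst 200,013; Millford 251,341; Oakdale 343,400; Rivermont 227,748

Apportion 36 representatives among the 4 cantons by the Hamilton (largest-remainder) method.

Standard divisor: 1022502 ÷ 36 ≈ 28402.833.
Standard quotas: Pinehurst 7.0420, Millford 8.8492, Oakdale 12.0903, Rivermont 8.0185.
Lower quotas: Pinehurst 7, Millford 8, Oakdale 12, Rivermont 8 (sum 35, leaving 1 seat).
Remainders in descending order: Millford 0.8492, Oakdale 0.0903, Pinehurst 0.0420, Rivermont 0.0185.
The surplus seat goes to Millford.

Pinehurst: 7, Millford: 9, Oakdale: 12, Rivermont: 8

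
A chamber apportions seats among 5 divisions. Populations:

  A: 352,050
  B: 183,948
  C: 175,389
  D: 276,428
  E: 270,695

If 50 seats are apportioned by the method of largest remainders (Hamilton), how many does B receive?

7

Standard divisor: 1258510 ÷ 50 ≈ 25170.2.
Standard quotas: A 13.9868, B 7.3082, C 6.9681, D 10.9824, E 10.7546.
Lower quotas: A 13, B 7, C 6, D 10, E 10 (sum 46, leaving 4 seats).
Remainders in descending order: A 0.9868, D 0.9824, C 0.9681, E 0.7546, B 0.3082.
The surplus seats go to A, D, C, E.
B receives 7.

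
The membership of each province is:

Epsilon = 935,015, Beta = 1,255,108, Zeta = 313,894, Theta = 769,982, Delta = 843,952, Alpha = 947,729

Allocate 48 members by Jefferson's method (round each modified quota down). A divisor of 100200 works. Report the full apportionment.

Epsilon 9; Beta 12; Zeta 3; Theta 7; Delta 8; Alpha 9

With modified divisor 100200: modified quotas Epsilon 9.331, Beta 12.526, Zeta 3.133, Theta 7.684, Delta 8.423, Alpha 9.458.
Rounding down: Epsilon 9, Beta 12, Zeta 3, Theta 7, Delta 8, Alpha 9 (total 48).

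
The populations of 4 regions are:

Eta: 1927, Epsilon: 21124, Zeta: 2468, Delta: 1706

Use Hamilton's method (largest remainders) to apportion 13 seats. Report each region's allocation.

Eta 1; Epsilon 10; Zeta 1; Delta 1

The standard divisor is 27225/13 ≈ 2094.231.
Standard quotas: Eta 0.9201, Epsilon 10.0868, Zeta 1.1785, Delta 0.8146.
Lower quotas: Eta 0, Epsilon 10, Zeta 1, Delta 0 (sum 11, leaving 2 seats).
Remainders in descending order: Eta 0.9201, Delta 0.8146, Zeta 0.1785, Epsilon 0.0868.
The surplus seats go to Eta, Delta.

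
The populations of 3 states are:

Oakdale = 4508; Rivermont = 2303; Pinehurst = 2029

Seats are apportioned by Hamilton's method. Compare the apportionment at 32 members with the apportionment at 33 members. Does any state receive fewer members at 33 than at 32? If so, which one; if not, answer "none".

Pinehurst

At 32 seats: Oakdale 16, Rivermont 8, Pinehurst 8.
At 33 seats: Oakdale 17, Rivermont 9, Pinehurst 7.
Pinehurst drops from 8 to 7.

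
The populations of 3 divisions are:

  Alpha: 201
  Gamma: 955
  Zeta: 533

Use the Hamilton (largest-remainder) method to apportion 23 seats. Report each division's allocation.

Standard divisor: 1689 ÷ 23 ≈ 73.435.
Standard quotas: Alpha 2.737, Gamma 13.005, Zeta 7.258.
Lower quotas: Alpha 2, Gamma 13, Zeta 7 (sum 22, leaving 1 seat).
Remainders in descending order: Alpha 0.737, Zeta 0.258, Gamma 0.005.
Largest remainder: Alpha receives the extra seat.

Alpha 3, Gamma 13, Zeta 7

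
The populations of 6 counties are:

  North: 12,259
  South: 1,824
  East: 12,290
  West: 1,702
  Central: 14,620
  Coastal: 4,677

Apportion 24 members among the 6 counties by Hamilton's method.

Standard divisor: 47372 ÷ 24 ≈ 1973.833.
Standard quotas: North 6.2108, South 0.9241, East 6.2265, West 0.8623, Central 7.4069, Coastal 2.3695.
Lower quotas: North 6, South 0, East 6, West 0, Central 7, Coastal 2 (sum 21, leaving 3 seats).
Remainders in descending order: South 0.9241, West 0.8623, Central 0.4069, Coastal 0.3695, East 0.2265, North 0.2108.
The surplus seats go to South, West, Central.

North: 6, South: 1, East: 6, West: 1, Central: 8, Coastal: 2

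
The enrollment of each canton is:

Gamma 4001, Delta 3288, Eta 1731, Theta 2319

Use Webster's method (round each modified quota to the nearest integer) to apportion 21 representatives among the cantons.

Gamma=8; Delta=6; Eta=3; Theta=4

Standard divisor 11339/21 ≈ 539.952; standard quotas: Gamma 7.410, Delta 6.089, Eta 3.206, Theta 4.295.
Rounding to the nearest integer gives 7, 6, 3, 4 = 20 seats, so the divisor must be adjusted.
With modified divisor 520: modified quotas Gamma 7.694, Delta 6.323, Eta 3.329, Theta 4.460.
Rounding to the nearest integer: Gamma 8, Delta 6, Eta 3, Theta 4 (total 21).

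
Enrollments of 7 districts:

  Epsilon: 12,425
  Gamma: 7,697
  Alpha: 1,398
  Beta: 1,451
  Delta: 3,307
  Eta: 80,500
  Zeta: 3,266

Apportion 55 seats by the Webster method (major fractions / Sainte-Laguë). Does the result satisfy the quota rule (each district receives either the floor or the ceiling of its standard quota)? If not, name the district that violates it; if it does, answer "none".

Eta

Standard quotas: Epsilon 6.210, Gamma 3.847, Alpha 0.699, Beta 0.725, Delta 1.653, Eta 40.234, Zeta 1.632.
Webster allocation: Epsilon 6, Gamma 4, Alpha 1, Beta 1, Delta 2, Eta 39, Zeta 2.
Eta has quota 40.234 (lower 40, upper 41) but receives 39 — outside the quota interval.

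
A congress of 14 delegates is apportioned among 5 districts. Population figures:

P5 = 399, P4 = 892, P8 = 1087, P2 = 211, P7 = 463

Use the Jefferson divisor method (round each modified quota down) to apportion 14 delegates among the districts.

Standard divisor 3052/14 ≈ 218; standard quotas: P5 1.830, P4 4.092, P8 4.986, P2 0.968, P7 2.124.
Rounding down gives 1, 4, 4, 0, 2 = 11 seats, so the divisor must be adjusted.
With modified divisor 190: modified quotas P5 2.100, P4 4.695, P8 5.721, P2 1.111, P7 2.437.
Rounding down: P5 2, P4 4, P8 5, P2 1, P7 2 (total 14).

P5 2, P4 4, P8 5, P2 1, P7 2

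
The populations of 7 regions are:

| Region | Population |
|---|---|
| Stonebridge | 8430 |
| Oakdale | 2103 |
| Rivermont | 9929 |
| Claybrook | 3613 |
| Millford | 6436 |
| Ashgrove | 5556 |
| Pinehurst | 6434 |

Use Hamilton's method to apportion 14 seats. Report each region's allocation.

Standard divisor: 42501 ÷ 14 ≈ 3035.786.
Standard quotas: Stonebridge 2.7769, Oakdale 0.6927, Rivermont 3.2707, Claybrook 1.1901, Millford 2.1200, Ashgrove 1.8302, Pinehurst 2.1194.
Lower quotas: Stonebridge 2, Oakdale 0, Rivermont 3, Claybrook 1, Millford 2, Ashgrove 1, Pinehurst 2 (sum 11, leaving 3 seats).
Remainders in descending order: Ashgrove 0.8302, Stonebridge 0.7769, Oakdale 0.6927, Rivermont 0.2707, Claybrook 0.1901, Millford 0.1200, Pinehurst 0.1194.
Largest remainders: Ashgrove, Stonebridge, Oakdale receive the extra seats.

Stonebridge=3; Oakdale=1; Rivermont=3; Claybrook=1; Millford=2; Ashgrove=2; Pinehurst=2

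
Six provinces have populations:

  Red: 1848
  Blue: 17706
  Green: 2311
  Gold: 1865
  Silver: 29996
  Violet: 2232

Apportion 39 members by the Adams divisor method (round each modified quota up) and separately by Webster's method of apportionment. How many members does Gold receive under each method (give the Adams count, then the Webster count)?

2 and 1

Adams: Red 2, Blue 12, Green 2, Gold 2, Silver 19, Violet 2.
Webster: Red 1, Blue 12, Green 2, Gold 1, Silver 21, Violet 2.
Gold gets 2 under Adams and 1 under Webster.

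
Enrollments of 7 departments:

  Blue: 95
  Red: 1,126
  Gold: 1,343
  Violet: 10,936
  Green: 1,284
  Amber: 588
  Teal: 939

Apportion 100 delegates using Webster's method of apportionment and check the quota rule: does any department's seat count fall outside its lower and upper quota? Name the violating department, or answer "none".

Standard quotas: Blue 0.582, Red 6.903, Gold 8.234, Violet 67.047, Green 7.872, Amber 3.605, Teal 5.757.
Webster allocation: Blue 1, Red 7, Gold 8, Violet 66, Green 8, Amber 4, Teal 6.
Violet has quota 67.047 (lower 67, upper 68) but receives 66 — outside the quota interval.

Violet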